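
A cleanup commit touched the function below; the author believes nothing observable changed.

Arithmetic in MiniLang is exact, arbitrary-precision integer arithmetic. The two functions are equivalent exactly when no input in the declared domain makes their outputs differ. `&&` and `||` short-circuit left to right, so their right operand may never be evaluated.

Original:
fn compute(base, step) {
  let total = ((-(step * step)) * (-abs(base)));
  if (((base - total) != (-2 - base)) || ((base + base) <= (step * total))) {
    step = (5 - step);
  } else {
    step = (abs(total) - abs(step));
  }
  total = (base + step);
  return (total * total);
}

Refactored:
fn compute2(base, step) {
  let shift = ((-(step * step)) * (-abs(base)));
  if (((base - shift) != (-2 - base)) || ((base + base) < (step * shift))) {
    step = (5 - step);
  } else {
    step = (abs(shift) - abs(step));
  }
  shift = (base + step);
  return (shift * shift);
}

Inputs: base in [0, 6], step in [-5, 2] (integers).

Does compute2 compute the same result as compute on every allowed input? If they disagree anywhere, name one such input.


Equivalent. One difference looks behavioral, but it never changes the outcome for any declared input.
Checked all 56 inputs in the declared domain: the outputs agree on every one.
Tracing base=0, step=0: compute: total = 0; (((base - total) != (-2 - base)) || ((base + base) <= (step * total))) -> true; step = 5; total = 5; return 25 | compute2: shift = 0; (((base - shift) != (-2 - base)) || ((base + base) < (step * shift))) -> true; step = 5; shift = 5; return 25 — matching result 25.
verdict: equivalent


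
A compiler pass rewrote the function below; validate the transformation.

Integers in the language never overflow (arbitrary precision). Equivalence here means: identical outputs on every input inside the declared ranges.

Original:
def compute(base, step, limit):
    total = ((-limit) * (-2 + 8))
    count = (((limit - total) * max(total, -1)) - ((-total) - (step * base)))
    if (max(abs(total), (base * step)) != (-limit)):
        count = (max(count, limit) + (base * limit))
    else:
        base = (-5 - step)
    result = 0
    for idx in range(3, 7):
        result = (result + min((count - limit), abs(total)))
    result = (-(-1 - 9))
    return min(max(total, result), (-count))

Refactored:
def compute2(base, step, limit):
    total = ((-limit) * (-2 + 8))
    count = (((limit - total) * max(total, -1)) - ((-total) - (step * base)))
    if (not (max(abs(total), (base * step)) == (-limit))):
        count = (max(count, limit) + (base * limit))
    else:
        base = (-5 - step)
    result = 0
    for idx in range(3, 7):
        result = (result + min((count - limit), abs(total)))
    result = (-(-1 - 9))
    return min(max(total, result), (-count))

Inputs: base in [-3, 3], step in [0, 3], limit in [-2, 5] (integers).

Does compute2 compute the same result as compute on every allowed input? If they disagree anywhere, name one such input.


Behavior is preserved: although comparison usage differs, plus boolean connective usage differs, the outputs never diverge.
One worked example (base=-3, step=2, limit=-2) — compute: total=12, then count=-162, then (max(abs(total), (base * step)) != (-limit)) is true, then count=4, then result=0, then (idx=3), then result=6, then (idx=4), then result=12, then (idx=5), then result=18, then (idx=6), then result=24, then result=10, then returns -4; compute2: total=12, then count=-162, then (not (max(abs(total), (base * step)) == (-limit))) is true, then count=4, then result=0, then (idx=3), then result=6, then (idx=4), then result=12, then (idx=5), then result=18, then (idx=6), then result=24, then result=10, then returns -4; agreement on -4.
Sweeping the whole domain (224 inputs) finds no disagreement.
verdict: equivalent


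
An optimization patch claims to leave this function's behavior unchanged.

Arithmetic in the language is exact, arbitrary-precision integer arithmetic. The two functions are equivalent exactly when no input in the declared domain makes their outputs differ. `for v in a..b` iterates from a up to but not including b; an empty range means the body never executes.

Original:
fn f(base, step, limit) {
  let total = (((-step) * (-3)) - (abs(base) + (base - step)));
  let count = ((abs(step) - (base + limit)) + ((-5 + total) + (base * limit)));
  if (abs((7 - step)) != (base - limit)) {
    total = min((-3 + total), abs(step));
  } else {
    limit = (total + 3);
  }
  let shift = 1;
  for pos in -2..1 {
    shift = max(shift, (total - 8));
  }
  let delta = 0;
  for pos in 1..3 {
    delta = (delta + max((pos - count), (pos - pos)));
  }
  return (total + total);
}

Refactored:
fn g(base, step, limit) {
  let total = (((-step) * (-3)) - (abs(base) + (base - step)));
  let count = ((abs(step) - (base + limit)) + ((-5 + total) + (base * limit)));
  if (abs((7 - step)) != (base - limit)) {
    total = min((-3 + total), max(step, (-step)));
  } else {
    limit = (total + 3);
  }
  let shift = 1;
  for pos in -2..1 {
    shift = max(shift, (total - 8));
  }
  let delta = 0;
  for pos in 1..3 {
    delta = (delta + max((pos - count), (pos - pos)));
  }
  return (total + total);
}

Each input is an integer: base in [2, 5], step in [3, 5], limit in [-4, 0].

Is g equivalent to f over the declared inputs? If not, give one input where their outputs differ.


Differences: min/max/abs usage differs — yet all 60 inputs agree.
verdict: equivalent


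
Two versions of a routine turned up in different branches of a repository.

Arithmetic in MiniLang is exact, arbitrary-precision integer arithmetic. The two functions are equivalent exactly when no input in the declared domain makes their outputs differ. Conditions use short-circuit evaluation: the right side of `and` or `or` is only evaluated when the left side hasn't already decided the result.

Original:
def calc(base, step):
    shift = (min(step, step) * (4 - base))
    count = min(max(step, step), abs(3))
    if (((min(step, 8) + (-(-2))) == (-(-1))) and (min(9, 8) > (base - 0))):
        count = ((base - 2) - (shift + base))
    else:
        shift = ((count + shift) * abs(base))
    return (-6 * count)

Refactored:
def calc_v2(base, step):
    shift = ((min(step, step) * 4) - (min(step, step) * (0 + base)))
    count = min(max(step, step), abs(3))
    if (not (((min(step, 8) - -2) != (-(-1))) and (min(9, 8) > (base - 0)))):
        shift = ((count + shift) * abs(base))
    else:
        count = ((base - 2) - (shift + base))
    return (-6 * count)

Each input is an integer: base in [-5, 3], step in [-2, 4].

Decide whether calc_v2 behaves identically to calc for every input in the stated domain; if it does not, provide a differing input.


Evaluate both at base=-5, step=-2.
calc: shift := -18 | count := -2 | (((min(step, 8) + (-(-2))) == (-(-1))) and (min(9, 8) > (base - 0))): false | shift := -100 | result 12
calc_v2: shift := -18 | count := -2 | (not (((min(step, 8) - -2) != (-(-1))) and (min(9, 8) > (base - 0)))): false | count := 16 | result -96
12 and -96 differ, so these are not the same function on this domain.
verdict: not equivalent; witness: base=-5, step=-2


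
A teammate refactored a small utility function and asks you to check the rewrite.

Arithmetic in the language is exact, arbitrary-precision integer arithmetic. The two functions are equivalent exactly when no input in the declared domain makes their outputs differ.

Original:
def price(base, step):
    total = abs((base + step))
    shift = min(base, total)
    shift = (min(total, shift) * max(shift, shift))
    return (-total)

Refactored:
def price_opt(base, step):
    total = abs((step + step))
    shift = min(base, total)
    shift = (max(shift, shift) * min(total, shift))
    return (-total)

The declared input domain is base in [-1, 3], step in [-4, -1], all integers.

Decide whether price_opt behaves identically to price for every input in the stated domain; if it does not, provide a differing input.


Not equivalent: base=-1, step=-4 separates them (-5 vs -8).
price: total becomes 5; next shift becomes -1; next shift becomes 1; next final value -5
price_opt: total becomes 8; next shift becomes -1; next shift becomes 1; next final value -8
verdict: not equivalent; witness: base=-1, step=-4


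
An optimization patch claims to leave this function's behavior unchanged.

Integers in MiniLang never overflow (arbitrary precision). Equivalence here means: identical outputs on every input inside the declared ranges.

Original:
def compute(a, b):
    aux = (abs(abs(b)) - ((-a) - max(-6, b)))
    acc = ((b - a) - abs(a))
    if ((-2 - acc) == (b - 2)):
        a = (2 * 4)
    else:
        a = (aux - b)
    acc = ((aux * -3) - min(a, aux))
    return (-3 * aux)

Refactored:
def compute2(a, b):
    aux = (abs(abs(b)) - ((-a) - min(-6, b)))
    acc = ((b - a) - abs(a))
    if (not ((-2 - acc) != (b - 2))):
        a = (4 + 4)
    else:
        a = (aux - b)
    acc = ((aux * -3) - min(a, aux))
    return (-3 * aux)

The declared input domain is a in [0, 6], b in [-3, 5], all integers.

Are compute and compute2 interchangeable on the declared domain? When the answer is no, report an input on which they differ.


Try a=0, b=-3.
compute: aux = 0; acc = -3; ((-2 - acc) == (b - 2)) -> false; a = 3; acc = 0; return 0
compute2: aux = -3; acc = -3; (not ((-2 - acc) != (b - 2))) -> false; a = 0; acc = 12; return 9
0 != 9, so the rewrite changes behavior.
verdict: not equivalent; witness: a=0, b=-3


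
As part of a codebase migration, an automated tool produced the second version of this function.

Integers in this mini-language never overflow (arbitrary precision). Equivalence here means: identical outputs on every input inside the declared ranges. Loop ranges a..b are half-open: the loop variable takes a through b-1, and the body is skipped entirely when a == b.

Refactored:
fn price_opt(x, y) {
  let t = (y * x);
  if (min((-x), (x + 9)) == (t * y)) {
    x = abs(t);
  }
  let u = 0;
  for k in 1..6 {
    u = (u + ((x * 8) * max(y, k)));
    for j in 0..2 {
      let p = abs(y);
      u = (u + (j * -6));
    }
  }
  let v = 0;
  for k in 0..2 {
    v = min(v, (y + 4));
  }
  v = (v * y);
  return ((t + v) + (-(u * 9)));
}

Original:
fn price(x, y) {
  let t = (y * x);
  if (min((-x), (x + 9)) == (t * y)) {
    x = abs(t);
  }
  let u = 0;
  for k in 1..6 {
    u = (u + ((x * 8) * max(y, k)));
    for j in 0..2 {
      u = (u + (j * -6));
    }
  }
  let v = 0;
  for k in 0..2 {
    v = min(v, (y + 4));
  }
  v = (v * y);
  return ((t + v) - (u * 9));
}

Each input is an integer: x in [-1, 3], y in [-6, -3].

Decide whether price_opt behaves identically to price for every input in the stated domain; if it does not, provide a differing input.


The two are interchangeable: statement counts differ; local variable names differ; arithmetic usage differs; min/max/abs usage differs, and every declared input agrees.
Spot check at x=3, y=-5 — price: t=-15, then (min((-x), (x + 9)) == (t * y)) is false, then u=0, then (k=1), then u=24, then (j=0), then u=24, then (j=1), then u=18, then (k=2), then u=66, then (j=0), then u=66, then (j=1), then u=60, then (k=3), then u=132, then (j=0), then u=132, then (j=1), then u=126, then (k=4), then u=222, then (j=0), then u=222, then (j=1), then u=216, then (k=5), then u=336, then (j=0), then u=336, then (j=1), then u=330, then v=0, then (k=0), then v=-1, then (k=1), then v=-1, then v=5, then returns -2980. price_opt: t=-15, then (min((-x), (x + 9)) == (t * y)) is false, then u=0, then (k=1), then u=24, then (j=0), then p=5, then u=24, then (j=1), then p=5, then u=18, then (k=2), then u=66, then (j=0), then p=5, then u=66, then (j=1), then p=5, then u=60, then (k=3), then u=132, then (j=0), then p=5, then u=132, then (j=1), then p=5, then u=126, then (k=4), then u=222, then (j=0), then p=5, then u=222, then (j=1), then p=5, then u=216, then (k=5), then u=336, then (j=0), then p=5, then u=336, then (j=1), then p=5, then u=330, then v=0, then (k=0), then v=-1, then (k=1), then v=-1, then v=5, then returns -2980. Both give -2980.
Sweeping the whole domain (20 inputs) finds no disagreement.
verdict: equivalent


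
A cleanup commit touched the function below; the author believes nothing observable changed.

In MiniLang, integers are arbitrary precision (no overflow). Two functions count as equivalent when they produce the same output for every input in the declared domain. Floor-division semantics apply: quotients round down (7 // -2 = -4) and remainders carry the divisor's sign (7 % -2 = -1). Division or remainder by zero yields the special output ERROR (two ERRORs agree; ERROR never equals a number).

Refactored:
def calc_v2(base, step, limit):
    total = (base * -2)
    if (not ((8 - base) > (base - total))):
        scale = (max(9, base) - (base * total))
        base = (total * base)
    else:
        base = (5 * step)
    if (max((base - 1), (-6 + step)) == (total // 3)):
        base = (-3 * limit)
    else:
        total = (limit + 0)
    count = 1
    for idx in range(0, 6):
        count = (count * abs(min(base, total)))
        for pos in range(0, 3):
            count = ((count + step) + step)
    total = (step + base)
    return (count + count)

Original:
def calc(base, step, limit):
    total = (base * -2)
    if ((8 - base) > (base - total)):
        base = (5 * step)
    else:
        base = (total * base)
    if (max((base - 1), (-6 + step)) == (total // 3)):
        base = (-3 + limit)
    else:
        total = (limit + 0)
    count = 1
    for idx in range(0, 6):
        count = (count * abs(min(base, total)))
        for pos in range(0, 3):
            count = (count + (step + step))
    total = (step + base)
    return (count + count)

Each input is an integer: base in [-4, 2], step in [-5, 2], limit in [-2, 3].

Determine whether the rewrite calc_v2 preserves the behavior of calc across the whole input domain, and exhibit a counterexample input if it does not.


Evaluate both at base=1, step=0, limit=-2.
calc: total := -2 | ((8 - base) > (base - total)): true | base := 0 | (max((base - 1), (-6 + step)) == (total // 3)): true | base := -5 | count := 1 | iter idx=0: | count := 5 | iter pos=0: | count := 5 | iter pos=1: | count := 5 | iter pos=2: | count := 5 | iter idx=1: | count := 25 | iter pos=0: | count := 25 | iter pos=1: | count := 25 | iter pos=2: | count := 25 | iter idx=2: | count := 125 | iter pos=0: | count := 125 | iter pos=1: | count := 125 | iter pos=2: | count := 125 | iter idx=3: | count := 625 | iter pos=0: | count := 625 | iter pos=1: | count := 625 | iter pos=2: | count := 625 | iter idx=4: | count := 3125 | iter pos=0: | count := 3125 | iter pos=1: | count := 3125 | iter pos=2: | count := 3125 | iter idx=5: | count := 15625 | iter pos=0: | count := 15625 | iter pos=1: | count := 15625 | iter pos=2: | count := 15625 | total := -5 | result 31250
calc_v2: total := -2 | (not ((8 - base) > (base - total))): false | base := 0 | (max((base - 1), (-6 + step)) == (total // 3)): true | base := 6 | count := 1 | iter idx=0: | count := 2 | iter pos=0: | count := 2 | iter pos=1: | count := 2 | iter pos=2: | count := 2 | iter idx=1: | count := 4 | iter pos=0: | count := 4 | iter pos=1: | count := 4 | iter pos=2: | count := 4 | iter idx=2: | count := 8 | iter pos=0: | count := 8 | iter pos=1: | count := 8 | iter pos=2: | count := 8 | iter idx=3: | count := 16 | iter pos=0: | count := 16 | iter pos=1: | count := 16 | iter pos=2: | count := 16 | iter idx=4: | count := 32 | iter pos=0: | count := 32 | iter pos=1: | count := 32 | iter pos=2: | count := 32 | iter idx=5: | count := 64 | iter pos=0: | count := 64 | iter pos=1: | count := 64 | iter pos=2: | count := 64 | total := 6 | result 128
31250 against 128: the behavior changed.
verdict: not equivalent; witness: base=1, step=0, limit=-2


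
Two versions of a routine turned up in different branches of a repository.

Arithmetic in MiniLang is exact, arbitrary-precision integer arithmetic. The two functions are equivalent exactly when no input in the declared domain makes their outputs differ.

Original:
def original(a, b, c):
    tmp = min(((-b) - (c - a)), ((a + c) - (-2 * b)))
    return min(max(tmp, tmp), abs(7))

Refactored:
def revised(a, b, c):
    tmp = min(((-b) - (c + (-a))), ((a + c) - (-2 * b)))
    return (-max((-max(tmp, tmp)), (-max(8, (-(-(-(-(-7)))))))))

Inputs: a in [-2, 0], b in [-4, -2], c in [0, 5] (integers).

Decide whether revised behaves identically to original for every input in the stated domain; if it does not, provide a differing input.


The one real change (`7` became `8`) has no effect anywhere in the declared ranges.
As a probe, take a=-2, b=-2, c=5: original runs tmp becomes -5; next final value -5; revised runs tmp becomes -5; next final value -5; both end at -5.
Across all 54 domain points the two functions coincide.
verdict: equivalent


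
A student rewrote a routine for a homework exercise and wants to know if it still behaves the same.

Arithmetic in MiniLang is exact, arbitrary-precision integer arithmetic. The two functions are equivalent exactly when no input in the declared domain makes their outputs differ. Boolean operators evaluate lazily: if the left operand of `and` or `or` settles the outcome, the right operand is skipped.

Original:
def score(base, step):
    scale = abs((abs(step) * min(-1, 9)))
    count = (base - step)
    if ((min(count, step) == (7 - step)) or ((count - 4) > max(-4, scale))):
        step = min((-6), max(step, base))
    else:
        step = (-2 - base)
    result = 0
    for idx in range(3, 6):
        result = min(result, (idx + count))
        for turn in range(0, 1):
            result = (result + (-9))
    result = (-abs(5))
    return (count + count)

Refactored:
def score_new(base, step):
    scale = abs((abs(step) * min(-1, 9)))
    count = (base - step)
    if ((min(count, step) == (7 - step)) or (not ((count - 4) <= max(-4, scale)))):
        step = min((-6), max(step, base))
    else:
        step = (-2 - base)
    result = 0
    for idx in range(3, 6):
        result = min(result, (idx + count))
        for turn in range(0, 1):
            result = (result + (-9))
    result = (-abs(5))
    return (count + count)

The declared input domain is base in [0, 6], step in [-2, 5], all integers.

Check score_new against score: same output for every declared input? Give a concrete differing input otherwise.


Side by side, the visible changes include: comparison usage differs, and boolean connective usage differs.
Spot check at base=3, step=-1 — score: scale becomes 1; next count becomes 4; next ((min(count, step) == (7 - step)) or ((count - 4) > max(-4, scale))) evaluates to false; next step becomes -5; next result becomes 0; next at idx=3:; next result becomes 0; next at turn=0:; next result becomes -9; next at idx=4:; next result becomes -9; next at turn=0:; next result becomes -18; next at idx=5:; next result becomes -18; next at turn=0:; next result becomes -27; next result becomes -5; next final value 8. score_new: scale becomes 1; next count becomes 4; next ((min(count, step) == (7 - step)) or (not ((count - 4) <= max(-4, scale)))) evaluates to false; next step becomes -5; next result becomes 0; next at idx=3:; next result becomes 0; next at turn=0:; next result becomes -9; next at idx=4:; next result becomes -9; next at turn=0:; next result becomes -18; next at idx=5:; next result becomes -18; next at turn=0:; next result becomes -27; next result becomes -5; next final value 8. Both give 8.
Across all 56 domain points the two functions coincide.
verdict: equivalent


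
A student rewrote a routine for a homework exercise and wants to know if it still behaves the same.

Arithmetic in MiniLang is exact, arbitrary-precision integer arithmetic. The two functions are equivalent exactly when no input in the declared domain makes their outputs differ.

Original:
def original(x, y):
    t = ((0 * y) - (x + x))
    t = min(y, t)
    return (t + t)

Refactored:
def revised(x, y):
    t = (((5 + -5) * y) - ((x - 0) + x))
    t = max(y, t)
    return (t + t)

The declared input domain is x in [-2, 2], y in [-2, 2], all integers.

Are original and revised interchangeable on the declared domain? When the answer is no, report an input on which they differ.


Try x=-2, y=-2.
original: t := 4 | t := -2 | result -4
revised: t := 4 | t := 4 | result 8
-4 against 8: the behavior changed.
verdict: not equivalent; witness: x=-2, y=-2


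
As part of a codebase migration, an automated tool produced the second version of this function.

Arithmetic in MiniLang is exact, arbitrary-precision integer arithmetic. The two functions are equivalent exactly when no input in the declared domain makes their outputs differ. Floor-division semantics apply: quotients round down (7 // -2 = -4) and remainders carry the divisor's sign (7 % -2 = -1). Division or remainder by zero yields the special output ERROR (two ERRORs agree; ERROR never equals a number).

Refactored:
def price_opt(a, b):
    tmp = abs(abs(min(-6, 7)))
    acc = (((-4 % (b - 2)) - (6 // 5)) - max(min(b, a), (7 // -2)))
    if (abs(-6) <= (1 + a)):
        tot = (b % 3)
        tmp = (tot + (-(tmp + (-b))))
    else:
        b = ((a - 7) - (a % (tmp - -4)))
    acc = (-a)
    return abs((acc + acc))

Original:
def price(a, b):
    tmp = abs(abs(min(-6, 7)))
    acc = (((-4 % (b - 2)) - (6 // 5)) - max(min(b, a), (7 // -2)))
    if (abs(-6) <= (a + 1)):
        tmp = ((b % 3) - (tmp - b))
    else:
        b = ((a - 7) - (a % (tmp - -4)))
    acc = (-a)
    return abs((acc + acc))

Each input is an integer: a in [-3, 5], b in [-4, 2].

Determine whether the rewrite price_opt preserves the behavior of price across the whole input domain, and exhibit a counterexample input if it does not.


This is a faithful refactor — statement counts differ; also local variable names differ; also arithmetic usage differs, but the computed results match everywhere.
As a probe, take a=2, b=1: price runs tmp becomes 6; next acc becomes -2; next (abs(-6) <= (a + 1)) evaluates to false; next b becomes -7; next acc becomes -2; next final value 4; price_opt runs tmp becomes 6; next acc becomes -2; next (abs(-6) <= (1 + a)) evaluates to false; next b becomes -7; next acc becomes -2; next final value 4; both end at 4.
Across all 63 domain points the two functions coincide.
verdict: equivalent


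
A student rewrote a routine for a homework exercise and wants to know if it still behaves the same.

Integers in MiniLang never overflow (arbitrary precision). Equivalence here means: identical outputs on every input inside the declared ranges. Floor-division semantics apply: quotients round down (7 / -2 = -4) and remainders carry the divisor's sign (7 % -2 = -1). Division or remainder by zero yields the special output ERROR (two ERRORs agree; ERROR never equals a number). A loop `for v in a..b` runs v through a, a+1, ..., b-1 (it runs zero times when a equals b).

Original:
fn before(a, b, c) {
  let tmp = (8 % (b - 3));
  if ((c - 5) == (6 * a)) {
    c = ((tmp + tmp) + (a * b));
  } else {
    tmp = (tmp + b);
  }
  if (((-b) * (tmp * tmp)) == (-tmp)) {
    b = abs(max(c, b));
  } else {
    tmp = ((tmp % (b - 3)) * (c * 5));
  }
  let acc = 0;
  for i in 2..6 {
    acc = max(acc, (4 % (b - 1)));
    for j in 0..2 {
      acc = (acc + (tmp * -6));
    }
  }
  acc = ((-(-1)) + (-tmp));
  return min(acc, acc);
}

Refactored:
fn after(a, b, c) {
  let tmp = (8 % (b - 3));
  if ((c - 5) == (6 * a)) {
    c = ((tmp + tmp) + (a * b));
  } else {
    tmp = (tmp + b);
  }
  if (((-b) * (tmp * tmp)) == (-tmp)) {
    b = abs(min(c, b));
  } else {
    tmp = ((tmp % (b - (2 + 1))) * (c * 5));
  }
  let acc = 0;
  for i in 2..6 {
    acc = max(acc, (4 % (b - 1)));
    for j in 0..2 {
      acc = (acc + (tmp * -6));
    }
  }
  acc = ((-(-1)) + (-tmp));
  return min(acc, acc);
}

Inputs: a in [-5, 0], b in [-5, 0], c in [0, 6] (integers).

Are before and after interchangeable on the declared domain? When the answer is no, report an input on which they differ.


Not equivalent: a=-5, b=-1, c=0 separates them (2 vs ERROR).
before: tmp := 0 | ((c - 5) == (6 * a)): false | tmp := -1 | (((-b) * (tmp * tmp)) == (-tmp)): true | b := 0 | acc := 0 | iter i=2: | acc := 0 | iter j=0: | acc := 6 | iter j=1: | acc := 12 | iter i=3: | acc := 12 | iter j=0: | acc := 18 | iter j=1: | acc := 24 | iter i=4: | acc := 24 | iter j=0: | acc := 30 | iter j=1: | acc := 36 | iter i=5: | acc := 36 | iter j=0: | acc := 42 | iter j=1: | acc := 48 | acc := 2 | result 2
after: tmp := 0 | ((c - 5) == (6 * a)): false | tmp := -1 | (((-b) * (tmp * tmp)) == (-tmp)): true | b := 1 | acc := 0 | iter i=2: | divide-by-zero, output ERROR
verdict: not equivalent; witness: a=-5, b=-1, c=0


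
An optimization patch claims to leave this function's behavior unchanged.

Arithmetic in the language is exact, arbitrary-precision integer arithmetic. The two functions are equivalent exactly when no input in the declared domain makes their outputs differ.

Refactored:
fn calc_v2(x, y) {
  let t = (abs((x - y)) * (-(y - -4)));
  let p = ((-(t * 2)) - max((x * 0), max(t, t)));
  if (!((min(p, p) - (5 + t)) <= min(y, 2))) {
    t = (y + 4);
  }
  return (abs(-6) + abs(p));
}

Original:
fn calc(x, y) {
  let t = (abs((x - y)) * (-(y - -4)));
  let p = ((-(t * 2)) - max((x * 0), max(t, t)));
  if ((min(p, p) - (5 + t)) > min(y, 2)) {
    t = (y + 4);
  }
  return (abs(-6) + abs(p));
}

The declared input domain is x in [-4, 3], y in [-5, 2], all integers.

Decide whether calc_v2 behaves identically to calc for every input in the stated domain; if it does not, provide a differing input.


Side by side, the visible changes include: comparison usage differs; boolean connective usage differs.
Tracing x=-3, y=0: calc: t := -12 | p := 24 | ((min(p, p) - (5 + t)) > min(y, 2)): true | t := 4 | result 30 | calc_v2: t := -12 | p := 24 | (!((min(p, p) - (5 + t)) <= min(y, 2))): true | t := 4 | result 30 — matching result 30.
An exhaustive pass over the 64 declared inputs shows identical outputs.
verdict: equivalent


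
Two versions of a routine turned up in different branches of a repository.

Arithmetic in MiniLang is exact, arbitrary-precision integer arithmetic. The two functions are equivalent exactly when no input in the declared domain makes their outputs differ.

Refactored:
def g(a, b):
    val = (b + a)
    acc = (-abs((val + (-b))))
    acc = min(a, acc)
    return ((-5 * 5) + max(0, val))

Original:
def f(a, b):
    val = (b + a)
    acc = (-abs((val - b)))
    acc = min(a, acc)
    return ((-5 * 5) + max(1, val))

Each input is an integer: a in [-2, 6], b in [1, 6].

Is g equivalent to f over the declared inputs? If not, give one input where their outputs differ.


Not equivalent: a=-2, b=1 separates them (-24 vs -25).
f: val=-1, then acc=-2, then acc=-2, then returns -24
g: val=-1, then acc=-2, then acc=-2, then returns -25
verdict: not equivalent; witness: a=-2, b=1


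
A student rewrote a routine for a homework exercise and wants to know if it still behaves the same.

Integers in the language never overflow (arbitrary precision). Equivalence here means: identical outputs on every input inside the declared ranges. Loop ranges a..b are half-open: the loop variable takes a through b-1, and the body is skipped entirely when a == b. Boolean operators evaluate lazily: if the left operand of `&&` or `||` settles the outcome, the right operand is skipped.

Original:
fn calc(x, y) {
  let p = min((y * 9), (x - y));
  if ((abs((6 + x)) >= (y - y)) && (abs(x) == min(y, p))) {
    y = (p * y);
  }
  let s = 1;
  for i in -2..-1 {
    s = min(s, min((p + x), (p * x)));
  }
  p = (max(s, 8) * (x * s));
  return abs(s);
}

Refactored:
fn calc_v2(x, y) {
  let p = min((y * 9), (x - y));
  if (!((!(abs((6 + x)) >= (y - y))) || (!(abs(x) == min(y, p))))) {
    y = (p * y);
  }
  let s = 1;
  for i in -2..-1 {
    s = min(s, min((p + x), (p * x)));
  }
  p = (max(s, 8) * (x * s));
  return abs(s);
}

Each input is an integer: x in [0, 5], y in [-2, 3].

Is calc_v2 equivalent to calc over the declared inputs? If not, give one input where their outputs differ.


The two are interchangeable: boolean connective usage differs, and every declared input agrees.
As a probe, take x=3, y=1: calc runs p := 2 | ((abs((6 + x)) >= (y - y)) && (abs(x) == min(y, p))): false | s := 1 | iter i=-2: | s := 1 | p := 24 | result 1; calc_v2 runs p := 2 | (!((!(abs((6 + x)) >= (y - y))) || (!(abs(x) == min(y, p))))): false | s := 1 | iter i=-2: | s := 1 | p := 24 | result 1; both end at 1.
Sweeping the whole domain (36 inputs) finds no disagreement.
verdict: equivalent


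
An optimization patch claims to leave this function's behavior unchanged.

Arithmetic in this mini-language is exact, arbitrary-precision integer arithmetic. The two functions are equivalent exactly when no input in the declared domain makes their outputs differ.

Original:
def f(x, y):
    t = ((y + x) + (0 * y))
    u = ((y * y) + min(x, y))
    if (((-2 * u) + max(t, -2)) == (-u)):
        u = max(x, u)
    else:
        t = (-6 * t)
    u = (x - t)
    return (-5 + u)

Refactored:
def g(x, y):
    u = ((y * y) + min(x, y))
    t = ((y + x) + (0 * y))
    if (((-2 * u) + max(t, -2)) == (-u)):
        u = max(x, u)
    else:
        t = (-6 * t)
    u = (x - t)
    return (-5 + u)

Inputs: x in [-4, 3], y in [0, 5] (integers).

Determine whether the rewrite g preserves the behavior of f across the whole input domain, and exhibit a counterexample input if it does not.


Behavior is preserved: although same computation, different form, the outputs never diverge.
Spot check at x=0, y=2 — f: t becomes 2; next u becomes 4; next (((-2 * u) + max(t, -2)) == (-u)) evaluates to false; next t becomes -12; next u becomes 12; next final value 7. g: u becomes 4; next t becomes 2; next (((-2 * u) + max(t, -2)) == (-u)) evaluates to false; next t becomes -12; next u becomes 12; next final value 7. Both give 7.
Across all 48 domain points the two functions coincide.
verdict: equivalent


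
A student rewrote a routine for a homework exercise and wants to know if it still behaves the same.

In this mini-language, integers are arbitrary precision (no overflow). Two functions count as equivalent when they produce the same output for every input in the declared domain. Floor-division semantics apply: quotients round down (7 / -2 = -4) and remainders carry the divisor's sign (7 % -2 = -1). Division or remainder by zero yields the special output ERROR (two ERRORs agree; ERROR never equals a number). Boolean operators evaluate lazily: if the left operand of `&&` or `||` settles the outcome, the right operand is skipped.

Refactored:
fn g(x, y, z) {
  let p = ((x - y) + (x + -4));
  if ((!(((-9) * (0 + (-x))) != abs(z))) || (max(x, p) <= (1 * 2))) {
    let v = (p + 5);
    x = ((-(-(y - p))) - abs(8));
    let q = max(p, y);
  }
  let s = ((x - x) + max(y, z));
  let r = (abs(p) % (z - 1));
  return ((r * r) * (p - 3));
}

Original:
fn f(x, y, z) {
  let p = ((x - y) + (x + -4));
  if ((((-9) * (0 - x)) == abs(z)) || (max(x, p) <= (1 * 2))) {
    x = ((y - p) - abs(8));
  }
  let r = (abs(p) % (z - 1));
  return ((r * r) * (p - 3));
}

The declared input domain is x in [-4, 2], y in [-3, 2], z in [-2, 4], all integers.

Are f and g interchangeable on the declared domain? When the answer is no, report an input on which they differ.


Equivalent — the differences include min/max/abs usage differs, plus local variable names differ, plus comparison usage differs, plus statement counts differ, plus boolean connective usage differs, plus arithmetic usage differs, plus constant usage differs, yet no declared input distinguishes the two.
One worked example (x=-1, y=0, z=1) — f: p=-6, then ((((-9) * (0 - x)) == abs(z)) || (max(x, p) <= (1 * 2))) is true, then x=-2, then a zero divisor aborts: ERROR; g: p=-6, then ((!(((-9) * (0 + (-x))) != abs(z))) || (max(x, p) <= (1 * 2))) is true, then v=-1, then x=-2, then q=0, then s=1, then a zero divisor aborts: ERROR; agreement on ERROR.
Sweeping the whole domain (294 inputs) finds no disagreement.
verdict: equivalent


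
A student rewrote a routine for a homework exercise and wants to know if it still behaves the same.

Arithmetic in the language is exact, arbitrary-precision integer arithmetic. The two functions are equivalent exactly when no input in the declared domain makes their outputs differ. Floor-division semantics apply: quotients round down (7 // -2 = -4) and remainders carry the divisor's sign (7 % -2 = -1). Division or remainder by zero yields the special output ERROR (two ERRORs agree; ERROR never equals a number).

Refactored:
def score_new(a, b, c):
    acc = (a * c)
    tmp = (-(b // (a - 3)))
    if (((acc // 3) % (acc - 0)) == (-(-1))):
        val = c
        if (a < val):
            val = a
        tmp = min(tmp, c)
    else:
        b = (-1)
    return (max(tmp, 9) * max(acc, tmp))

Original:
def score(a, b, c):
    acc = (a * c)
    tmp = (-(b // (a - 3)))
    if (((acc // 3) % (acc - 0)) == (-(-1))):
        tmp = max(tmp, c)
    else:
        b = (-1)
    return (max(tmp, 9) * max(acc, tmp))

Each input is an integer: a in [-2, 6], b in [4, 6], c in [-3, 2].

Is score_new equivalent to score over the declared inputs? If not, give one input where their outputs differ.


Take a=2, b=5, c=2.
score: acc = 4; tmp = 5; (((acc // 3) % (acc - 0)) == (-(-1))) -> true; tmp = 5; return 45
score_new: acc = 4; tmp = 5; (((acc // 3) % (acc - 0)) == (-(-1))) -> true; val = 2; (a < val) -> false; tmp = 2; return 36
45 and 36 differ, so these are not the same function on this domain.
verdict: not equivalent; witness: a=2, b=5, c=2


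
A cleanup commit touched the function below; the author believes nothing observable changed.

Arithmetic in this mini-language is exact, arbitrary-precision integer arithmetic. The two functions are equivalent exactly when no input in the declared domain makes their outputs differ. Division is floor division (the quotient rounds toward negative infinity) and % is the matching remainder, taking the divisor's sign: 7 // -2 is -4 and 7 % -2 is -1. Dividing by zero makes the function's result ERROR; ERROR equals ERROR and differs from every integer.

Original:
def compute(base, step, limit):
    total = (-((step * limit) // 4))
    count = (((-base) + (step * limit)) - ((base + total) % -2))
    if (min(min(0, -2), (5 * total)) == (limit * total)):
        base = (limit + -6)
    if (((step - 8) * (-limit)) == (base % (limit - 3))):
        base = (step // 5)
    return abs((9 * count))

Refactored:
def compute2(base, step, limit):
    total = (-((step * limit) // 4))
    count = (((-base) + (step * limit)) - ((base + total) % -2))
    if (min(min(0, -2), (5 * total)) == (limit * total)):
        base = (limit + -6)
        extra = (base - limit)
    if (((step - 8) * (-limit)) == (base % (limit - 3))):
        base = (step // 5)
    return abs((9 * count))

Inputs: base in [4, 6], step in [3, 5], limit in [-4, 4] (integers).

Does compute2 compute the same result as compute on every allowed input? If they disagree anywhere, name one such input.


This is a faithful refactor — statement counts differ; arithmetic usage differs; local variable names differ, but the computed results match everywhere.
As a probe, take base=4, step=5, limit=-1: compute runs total=2, then count=-9, then (min(min(0, -2), (5 * total)) == (limit * total)) is true, then base=-7, then (((step - 8) * (-limit)) == (base % (limit - 3))) is true, then base=1, then returns 81; compute2 runs total=2, then count=-9, then (min(min(0, -2), (5 * total)) == (limit * total)) is true, then base=-7, then extra=-6, then (((step - 8) * (-limit)) == (base % (limit - 3))) is true, then base=1, then returns 81; both end at 81.
Sweeping the whole domain (81 inputs) finds no disagreement.
verdict: equivalent


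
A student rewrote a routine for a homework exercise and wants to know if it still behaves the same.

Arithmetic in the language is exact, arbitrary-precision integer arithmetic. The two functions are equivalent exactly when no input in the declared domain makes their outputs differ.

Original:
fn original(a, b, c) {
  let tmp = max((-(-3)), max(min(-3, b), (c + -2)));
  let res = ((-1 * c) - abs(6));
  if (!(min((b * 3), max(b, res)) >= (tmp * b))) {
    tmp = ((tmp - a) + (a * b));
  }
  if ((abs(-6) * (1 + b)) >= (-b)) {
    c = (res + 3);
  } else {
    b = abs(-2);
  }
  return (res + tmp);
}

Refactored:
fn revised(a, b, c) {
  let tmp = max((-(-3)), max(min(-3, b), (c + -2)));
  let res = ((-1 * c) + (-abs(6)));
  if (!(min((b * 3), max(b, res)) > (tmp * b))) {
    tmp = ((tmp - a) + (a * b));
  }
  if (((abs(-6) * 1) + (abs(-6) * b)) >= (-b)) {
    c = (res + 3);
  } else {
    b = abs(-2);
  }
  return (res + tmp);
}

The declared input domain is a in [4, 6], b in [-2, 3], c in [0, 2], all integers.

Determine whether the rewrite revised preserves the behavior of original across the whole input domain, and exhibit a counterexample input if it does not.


Take a=4, b=-2, c=0.
original: tmp=3, then res=-6, then (!(min((b * 3), max(b, res)) >= (tmp * b))) is false, then ((abs(-6) * (1 + b)) >= (-b)) is false, then b=2, then returns -3
revised: tmp=3, then res=-6, then (!(min((b * 3), max(b, res)) > (tmp * b))) is true, then tmp=-9, then (((abs(-6) * 1) + (abs(-6) * b)) >= (-b)) is false, then b=2, then returns -15
-3 against -15: the behavior changed.
verdict: not equivalent; witness: a=4, b=-2, c=0


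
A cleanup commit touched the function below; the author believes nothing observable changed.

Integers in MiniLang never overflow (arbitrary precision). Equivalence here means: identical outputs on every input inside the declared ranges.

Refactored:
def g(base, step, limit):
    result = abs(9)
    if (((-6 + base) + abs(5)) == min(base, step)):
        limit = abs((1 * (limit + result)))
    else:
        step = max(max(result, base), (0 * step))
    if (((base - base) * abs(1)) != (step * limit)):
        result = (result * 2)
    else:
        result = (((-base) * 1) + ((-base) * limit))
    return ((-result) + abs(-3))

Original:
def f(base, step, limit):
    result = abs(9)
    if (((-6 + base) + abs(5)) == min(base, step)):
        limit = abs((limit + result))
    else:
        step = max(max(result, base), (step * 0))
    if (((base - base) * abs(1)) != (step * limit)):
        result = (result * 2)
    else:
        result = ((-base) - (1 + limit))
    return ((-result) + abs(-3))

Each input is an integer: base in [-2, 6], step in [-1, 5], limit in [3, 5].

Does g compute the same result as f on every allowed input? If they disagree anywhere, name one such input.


Input base=1, step=0, limit=3: 17 from f versus 16 from g.
verdict: not equivalent; witness: base=1, step=0, limit=3


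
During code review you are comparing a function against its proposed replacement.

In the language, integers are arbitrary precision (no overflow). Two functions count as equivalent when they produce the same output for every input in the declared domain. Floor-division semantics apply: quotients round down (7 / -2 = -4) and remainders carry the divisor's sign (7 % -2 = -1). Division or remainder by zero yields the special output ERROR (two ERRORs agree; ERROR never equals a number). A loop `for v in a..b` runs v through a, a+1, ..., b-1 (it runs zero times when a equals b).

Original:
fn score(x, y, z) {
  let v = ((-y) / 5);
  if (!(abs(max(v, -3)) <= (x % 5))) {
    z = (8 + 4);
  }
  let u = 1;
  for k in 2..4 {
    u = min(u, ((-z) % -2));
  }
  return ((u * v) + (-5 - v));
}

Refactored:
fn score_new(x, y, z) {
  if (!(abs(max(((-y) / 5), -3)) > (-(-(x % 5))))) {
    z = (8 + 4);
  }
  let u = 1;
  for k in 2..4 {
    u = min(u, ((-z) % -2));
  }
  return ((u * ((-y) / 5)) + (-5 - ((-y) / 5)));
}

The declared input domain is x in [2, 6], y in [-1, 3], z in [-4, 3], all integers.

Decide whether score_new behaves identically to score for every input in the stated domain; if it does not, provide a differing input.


Consider the input x=2, y=1, z=-3.
score: v := -1 | (!(abs(max(v, -3)) <= (x % 5))): false | u := 1 | iter k=2: | u := -1 | iter k=3: | u := -1 | result -3
score_new: (!(abs(max(((-y) / 5), -3)) > (-(-(x % 5))))): true | z := 12 | u := 1 | iter k=2: | u := 0 | iter k=3: | u := 0 | result -4
-3 vs -4 — the two versions disagree here.
verdict: not equivalent; witness: x=2, y=1, z=-3


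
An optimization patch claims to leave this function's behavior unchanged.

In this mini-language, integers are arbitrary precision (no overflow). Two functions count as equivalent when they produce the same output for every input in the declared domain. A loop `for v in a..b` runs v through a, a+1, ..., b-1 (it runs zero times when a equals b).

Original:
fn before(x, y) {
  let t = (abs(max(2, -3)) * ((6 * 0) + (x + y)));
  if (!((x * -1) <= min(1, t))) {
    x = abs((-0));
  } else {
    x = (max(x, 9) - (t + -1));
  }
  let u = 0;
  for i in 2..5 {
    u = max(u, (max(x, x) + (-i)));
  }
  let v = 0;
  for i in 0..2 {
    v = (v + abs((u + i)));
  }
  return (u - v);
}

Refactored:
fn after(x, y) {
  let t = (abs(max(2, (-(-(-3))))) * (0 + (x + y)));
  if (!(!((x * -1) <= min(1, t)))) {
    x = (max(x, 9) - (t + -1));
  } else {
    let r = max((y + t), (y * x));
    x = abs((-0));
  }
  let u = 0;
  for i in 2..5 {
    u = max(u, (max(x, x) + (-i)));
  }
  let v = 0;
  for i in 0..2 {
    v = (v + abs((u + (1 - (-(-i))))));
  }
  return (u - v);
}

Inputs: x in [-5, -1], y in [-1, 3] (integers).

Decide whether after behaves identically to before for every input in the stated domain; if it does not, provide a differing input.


The two versions differ — the changes include statement counts differ, plus local variable names differ, plus arithmetic usage differs, plus min/max/abs usage differs, plus boolean connective usage differs, plus constant usage differs.
One worked example (x=-5, y=1) — before: t becomes -8; next (!((x * -1) <= min(1, t))) evaluates to true; next x becomes 0; next u becomes 0; next at i=2:; next u becomes 0; next at i=3:; next u becomes 0; next at i=4:; next u becomes 0; next v becomes 0; next at i=0:; next v becomes 0; next at i=1:; next v becomes 1; next final value -1; after: t becomes -8; next (!(!((x * -1) <= min(1, t)))) evaluates to false; next r becomes -5; next x becomes 0; next u becomes 0; next at i=2:; next u becomes 0; next at i=3:; next u becomes 0; next at i=4:; next u becomes 0; next v becomes 0; next at i=0:; next v becomes 1; next at i=1:; next v becomes 1; next final value -1; agreement on -1.
Sweeping the whole domain (25 inputs) finds no disagreement.
verdict: equivalent
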